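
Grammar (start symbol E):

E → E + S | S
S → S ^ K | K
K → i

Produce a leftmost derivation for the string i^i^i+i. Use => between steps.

E=>E+S=>S+S=>S^K+S=>S^K^K+S=>K^K^K+S=>i^K^K+S=>i^i^K+S=>i^i^i+S=>i^i^i+K=>i^i^i+i

E => E+S   [E → E + S]
E+S => S+S   [E → S]
S+S => S^K+S   [S → S ^ K]
S^K+S => S^K^K+S   [S → S ^ K]
S^K^K+S => K^K^K+S   [S → K]
K^K^K+S => i^K^K+S   [K → i]
i^K^K+S => i^i^K+S   [K → i]
i^i^K+S => i^i^i+S   [K → i]
i^i^i+S => i^i^i+K   [S → K]
i^i^i+K => i^i^i+i   [K → i]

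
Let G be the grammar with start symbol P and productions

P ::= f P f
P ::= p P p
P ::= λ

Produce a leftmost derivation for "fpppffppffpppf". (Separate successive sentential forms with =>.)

P => fPf => fpPpf => fppPppf => fpppPpppf => fpppfPfpppf => fpppffPffpppf => fpppffpPpffpppf => fpppffppffpppf

P => fPf   [P ::= f P f]
fPf => fpPpf   [P ::= p P p]
fpPpf => fppPppf   [P ::= p P p]
fppPppf => fpppPpppf   [P ::= p P p]
fpppPpppf => fpppfPfpppf   [P ::= f P f]
fpppfPfpppf => fpppffPffpppf   [P ::= f P f]
fpppffPffpppf => fpppffpPpffpppf   [P ::= p P p]
fpppffpPpffpppf => fpppffppffpppf   [P ::= λ]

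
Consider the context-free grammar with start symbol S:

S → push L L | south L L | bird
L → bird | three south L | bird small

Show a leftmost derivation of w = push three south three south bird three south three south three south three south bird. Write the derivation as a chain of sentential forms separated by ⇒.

S ⇒ push L L ⇒ push three south L L ⇒ push three south three south L L ⇒ push three south three south bird L ⇒ push three south three south bird three south L ⇒ push three south three south bird three south three south L ⇒ push three south three south bird three south three south three south L ⇒ push three south three south bird three south three south three south three south L ⇒ push three south three south bird three south three south three south three south bird

S ⇒ push L L   [S → push L L]
push L L ⇒ push three south L L   [L → three south L]
push three south L L ⇒ push three south three south L L   [L → three south L]
push three south three south L L ⇒ push three south three south bird L   [L → bird]
push three south three south bird L ⇒ push three south three south bird three south L   [L → three south L]
push three south three south bird three south L ⇒ push three south three south bird three south three south L   [L → three south L]
push three south three south bird three south three south L ⇒ push three south three south bird three south three south three south L   [L → three south L]
push three south three south bird three south three south three south L ⇒ push three south three south bird three south three south three south three south L   [L → three south L]
push three south three south bird three south three south three south three south L ⇒ push three south three south bird three south three south three south three south bird   [L → bird]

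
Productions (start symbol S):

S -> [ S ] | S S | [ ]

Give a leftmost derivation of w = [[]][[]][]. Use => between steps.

S => SS => [S]S => [[]]S => [[]]SS => [[]][S]S => [[]][[]]S => [[]][[]][]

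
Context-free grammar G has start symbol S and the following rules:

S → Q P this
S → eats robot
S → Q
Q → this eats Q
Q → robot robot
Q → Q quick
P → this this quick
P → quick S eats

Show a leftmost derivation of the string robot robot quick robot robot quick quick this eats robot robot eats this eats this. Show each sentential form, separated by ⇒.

S ⇒ Q P this ⇒ robot robot P this ⇒ robot robot quick S eats this ⇒ robot robot quick Q P this eats this ⇒ robot robot quick Q quick P this eats this ⇒ robot robot quick robot robot quick P this eats this ⇒ robot robot quick robot robot quick quick S eats this eats this ⇒ robot robot quick robot robot quick quick Q eats this eats this ⇒ robot robot quick robot robot quick quick this eats Q eats this eats this ⇒ robot robot quick robot robot quick quick this eats robot robot eats this eats this

S ⇒ Q P this   [S → Q P this]
Q P this ⇒ robot robot P this   [Q → robot robot]
robot robot P this ⇒ robot robot quick S eats this   [P → quick S eats]
robot robot quick S eats this ⇒ robot robot quick Q P this eats this   [S → Q P this]
robot robot quick Q P this eats this ⇒ robot robot quick Q quick P this eats this   [Q → Q quick]
robot robot quick Q quick P this eats this ⇒ robot robot quick robot robot quick P this eats this   [Q → robot robot]
robot robot quick robot robot quick P this eats this ⇒ robot robot quick robot robot quick quick S eats this eats this   [P → quick S eats]
robot robot quick robot robot quick quick S eats this eats this ⇒ robot robot quick robot robot quick quick Q eats this eats this   [S → Q]
robot robot quick robot robot quick quick Q eats this eats this ⇒ robot robot quick robot robot quick quick this eats Q eats this eats this   [Q → this eats Q]
robot robot quick robot robot quick quick this eats Q eats this eats this ⇒ robot robot quick robot robot quick quick this eats robot robot eats this eats this   [Q → robot robot]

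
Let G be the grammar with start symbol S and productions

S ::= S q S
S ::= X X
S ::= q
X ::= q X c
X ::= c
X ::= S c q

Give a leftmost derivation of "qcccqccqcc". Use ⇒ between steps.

S ⇒ XX ⇒ qXcX ⇒ qScqcX ⇒ qXXcqcX ⇒ qScqXcqcX ⇒ qXXcqXcqcX ⇒ qcXcqXcqcX ⇒ qcccqXcqcX ⇒ qcccqccqcX ⇒ qcccqccqcc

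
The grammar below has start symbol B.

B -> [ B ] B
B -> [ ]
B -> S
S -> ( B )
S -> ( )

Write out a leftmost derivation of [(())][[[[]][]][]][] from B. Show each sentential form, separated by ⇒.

B⇒[B]B⇒[S]B⇒[(B)]B⇒[(S)]B⇒[(())]B⇒[(())][B]B⇒[(())][[B]B]B⇒[(())][[[B]B]B]B⇒[(())][[[[]]B]B]B⇒[(())][[[[]][]]B]B⇒[(())][[[[]][]][]]B⇒[(())][[[[]][]][]][]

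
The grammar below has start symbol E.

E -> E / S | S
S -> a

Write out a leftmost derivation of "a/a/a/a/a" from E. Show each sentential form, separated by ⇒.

E ⇒ E/S ⇒ E/S/S ⇒ E/S/S/S ⇒ E/S/S/S/S ⇒ S/S/S/S/S ⇒ a/S/S/S/S ⇒ a/a/S/S/S ⇒ a/a/a/S/S ⇒ a/a/a/a/S ⇒ a/a/a/a/a

E ⇒ E/S   [E -> E / S]
E/S ⇒ E/S/S   [E -> E / S]
E/S/S ⇒ E/S/S/S   [E -> E / S]
E/S/S/S ⇒ E/S/S/S/S   [E -> E / S]
E/S/S/S/S ⇒ S/S/S/S/S   [E -> S]
S/S/S/S/S ⇒ a/S/S/S/S   [S -> a]
a/S/S/S/S ⇒ a/a/S/S/S   [S -> a]
a/a/S/S/S ⇒ a/a/a/S/S   [S -> a]
a/a/a/S/S ⇒ a/a/a/a/S   [S -> a]
a/a/a/a/S ⇒ a/a/a/a/a   [S -> a]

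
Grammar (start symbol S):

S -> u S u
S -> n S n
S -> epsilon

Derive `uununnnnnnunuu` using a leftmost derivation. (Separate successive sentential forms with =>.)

S => uSu => uuSuu => uunSnuu => uunuSunuu => uununSnunuu => uununnSnnunuu => uununnnSnnnunuu => uununnnnnnunuu

S => uSu   [S -> u S u]
uSu => uuSuu   [S -> u S u]
uuSuu => uunSnuu   [S -> n S n]
uunSnuu => uunuSunuu   [S -> u S u]
uunuSunuu => uununSnunuu   [S -> n S n]
uununSnunuu => uununnSnnunuu   [S -> n S n]
uununnSnnunuu => uununnnSnnnunuu   [S -> n S n]
uununnnSnnnunuu => uununnnnnnunuu   [S -> epsilon]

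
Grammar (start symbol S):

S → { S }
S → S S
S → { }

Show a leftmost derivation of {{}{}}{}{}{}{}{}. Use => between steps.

S => SS => SSS => SSSS => SSSSS => SSSSSS => {S}SSSSS => {SS}SSSSS => {{}S}SSSSS => {{}{}}SSSSS => {{}{}}{}SSSS => {{}{}}{}{}SSS => {{}{}}{}{}{}SS => {{}{}}{}{}{}{}S => {{}{}}{}{}{}{}{}

S => SS   [S → S S]
SS => SSS   [S → S S]
SSS => SSSS   [S → S S]
SSSS => SSSSS   [S → S S]
SSSSS => SSSSSS   [S → S S]
SSSSSS => {S}SSSSS   [S → { S }]
{S}SSSSS => {SS}SSSSS   [S → S S]
{SS}SSSSS => {{}S}SSSSS   [S → { }]
{{}S}SSSSS => {{}{}}SSSSS   [S → { }]
{{}{}}SSSSS => {{}{}}{}SSSS   [S → { }]
{{}{}}{}SSSS => {{}{}}{}{}SSS   [S → { }]
{{}{}}{}{}SSS => {{}{}}{}{}{}SS   [S → { }]
{{}{}}{}{}{}SS => {{}{}}{}{}{}{}S   [S → { }]
{{}{}}{}{}{}{}S => {{}{}}{}{}{}{}{}   [S → { }]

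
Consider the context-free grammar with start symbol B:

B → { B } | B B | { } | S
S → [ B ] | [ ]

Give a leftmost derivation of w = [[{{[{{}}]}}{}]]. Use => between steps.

B => S => [B] => [S] => [[B]] => [[BB]] => [[{B}B]] => [[{{B}}B]] => [[{{S}}B]] => [[{{[B]}}B]] => [[{{[{B}]}}B]] => [[{{[{{}}]}}B]] => [[{{[{{}}]}}{}]]

B => S   [B → S]
S => [B]   [S → [ B ]]
[B] => [S]   [B → S]
[S] => [[B]]   [S → [ B ]]
[[B]] => [[BB]]   [B → B B]
[[BB]] => [[{B}B]]   [B → { B }]
[[{B}B]] => [[{{B}}B]]   [B → { B }]
[[{{B}}B]] => [[{{S}}B]]   [B → S]
[[{{S}}B]] => [[{{[B]}}B]]   [S → [ B ]]
[[{{[B]}}B]] => [[{{[{B}]}}B]]   [B → { B }]
[[{{[{B}]}}B]] => [[{{[{{}}]}}B]]   [B → { }]
[[{{[{{}}]}}B]] => [[{{[{{}}]}}{}]]   [B → { }]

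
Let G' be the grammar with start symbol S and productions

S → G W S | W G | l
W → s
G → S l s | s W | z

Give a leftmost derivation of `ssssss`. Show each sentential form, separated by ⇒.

S ⇒ GWS ⇒ sWWS ⇒ ssWS ⇒ sssS ⇒ sssWG ⇒ ssssG ⇒ sssssW ⇒ ssssss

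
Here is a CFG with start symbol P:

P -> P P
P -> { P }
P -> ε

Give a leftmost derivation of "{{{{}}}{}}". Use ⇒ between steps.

P ⇒ {P}   [P -> { P }]
{P} ⇒ {PP}   [P -> P P]
{PP} ⇒ {{P}P}   [P -> { P }]
{{P}P} ⇒ {{{P}}P}   [P -> { P }]
{{{P}}P} ⇒ {{{PP}}P}   [P -> P P]
{{{PP}}P} ⇒ {{{{P}P}}P}   [P -> { P }]
{{{{P}P}}P} ⇒ {{{{}P}}P}   [P -> ε]
{{{{}P}}P} ⇒ {{{{}}}P}   [P -> ε]
{{{{}}}P} ⇒ {{{{}}}{P}}   [P -> { P }]
{{{{}}}{P}} ⇒ {{{{}}}{}}   [P -> ε]

P⇒{P}⇒{PP}⇒{{P}P}⇒{{{P}}P}⇒{{{PP}}P}⇒{{{{P}P}}P}⇒{{{{}P}}P}⇒{{{{}}}P}⇒{{{{}}}{P}}⇒{{{{}}}{}}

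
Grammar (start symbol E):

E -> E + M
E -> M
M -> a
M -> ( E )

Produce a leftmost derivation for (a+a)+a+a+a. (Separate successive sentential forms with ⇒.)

E⇒E+M⇒E+M+M⇒E+M+M+M⇒M+M+M+M⇒(E)+M+M+M⇒(E+M)+M+M+M⇒(M+M)+M+M+M⇒(a+M)+M+M+M⇒(a+a)+M+M+M⇒(a+a)+a+M+M⇒(a+a)+a+a+M⇒(a+a)+a+a+a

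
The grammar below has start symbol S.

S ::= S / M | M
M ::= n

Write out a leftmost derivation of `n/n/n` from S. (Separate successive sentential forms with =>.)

S => S/M   [S ::= S / M]
S/M => S/M/M   [S ::= S / M]
S/M/M => M/M/M   [S ::= M]
M/M/M => n/M/M   [M ::= n]
n/M/M => n/n/M   [M ::= n]
n/n/M => n/n/n   [M ::= n]

S => S/M => S/M/M => M/M/M => n/M/M => n/n/M => n/n/n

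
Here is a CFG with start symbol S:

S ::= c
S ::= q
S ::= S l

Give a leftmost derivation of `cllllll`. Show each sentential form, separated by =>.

S => Sl => Sll => Slll => Sllll => Slllll => Sllllll => cllllll

S => Sl   [S ::= S l]
Sl => Sll   [S ::= S l]
Sll => Slll   [S ::= S l]
Slll => Sllll   [S ::= S l]
Sllll => Slllll   [S ::= S l]
Slllll => Sllllll   [S ::= S l]
Sllllll => cllllll   [S ::= c]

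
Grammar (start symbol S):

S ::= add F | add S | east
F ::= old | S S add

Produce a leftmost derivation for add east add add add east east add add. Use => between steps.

S => add F => add S S add => add east S add => add east add F add => add east add S S add add => add east add add S S add add => add east add add add S S add add => add east add add add east S add add => add east add add add east east add add

S => add F   [S ::= add F]
add F => add S S add   [F ::= S S add]
add S S add => add east S add   [S ::= east]
add east S add => add east add F add   [S ::= add F]
add east add F add => add east add S S add add   [F ::= S S add]
add east add S S add add => add east add add S S add add   [S ::= add S]
add east add add S S add add => add east add add add S S add add   [S ::= add S]
add east add add add S S add add => add east add add add east S add add   [S ::= east]
add east add add add east S add add => add east add add add east east add add   [S ::= east]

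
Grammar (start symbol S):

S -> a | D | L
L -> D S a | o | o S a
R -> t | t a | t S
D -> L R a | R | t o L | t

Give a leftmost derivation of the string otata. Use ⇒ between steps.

S⇒D⇒LRa⇒oSaRa⇒oDaRa⇒otaRa⇒otata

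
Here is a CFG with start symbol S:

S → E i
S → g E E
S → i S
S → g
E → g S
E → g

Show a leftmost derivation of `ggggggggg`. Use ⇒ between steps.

S ⇒ gEE ⇒ ggSE ⇒ gggEEE ⇒ ggggSEE ⇒ gggggEEEE ⇒ ggggggEEE ⇒ gggggggEE ⇒ ggggggggE ⇒ ggggggggg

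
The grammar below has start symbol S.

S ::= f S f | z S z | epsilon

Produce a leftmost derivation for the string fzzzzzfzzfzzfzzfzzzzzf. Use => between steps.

S => fSf   [S ::= f S f]
fSf => fzSzf   [S ::= z S z]
fzSzf => fzzSzzf   [S ::= z S z]
fzzSzzf => fzzzSzzzf   [S ::= z S z]
fzzzSzzzf => fzzzzSzzzzf   [S ::= z S z]
fzzzzSzzzzf => fzzzzzSzzzzzf   [S ::= z S z]
fzzzzzSzzzzzf => fzzzzzfSfzzzzzf   [S ::= f S f]
fzzzzzfSfzzzzzf => fzzzzzfzSzfzzzzzf   [S ::= z S z]
fzzzzzfzSzfzzzzzf => fzzzzzfzzSzzfzzzzzf   [S ::= z S z]
fzzzzzfzzSzzfzzzzzf => fzzzzzfzzfSfzzfzzzzzf   [S ::= f S f]
fzzzzzfzzfSfzzfzzzzzf => fzzzzzfzzfzSzfzzfzzzzzf   [S ::= z S z]
fzzzzzfzzfzSzfzzfzzzzzf => fzzzzzfzzfzzfzzfzzzzzf   [S ::= epsilon]

S => fSf => fzSzf => fzzSzzf => fzzzSzzzf => fzzzzSzzzzf => fzzzzzSzzzzzf => fzzzzzfSfzzzzzf => fzzzzzfzSzfzzzzzf => fzzzzzfzzSzzfzzzzzf => fzzzzzfzzfSfzzfzzzzzf => fzzzzzfzzfzSzfzzfzzzzzf => fzzzzzfzzfzzfzzfzzzzzf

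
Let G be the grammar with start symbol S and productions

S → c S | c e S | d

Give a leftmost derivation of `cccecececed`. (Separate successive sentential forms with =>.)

S => cS => ccS => ccceS => ccceceS => cccececeS => cccecececeS => cccecececed

S => cS   [S → c S]
cS => ccS   [S → c S]
ccS => ccceS   [S → c e S]
ccceS => ccceceS   [S → c e S]
ccceceS => cccececeS   [S → c e S]
cccececeS => cccecececeS   [S → c e S]
cccecececeS => cccecececed   [S → d]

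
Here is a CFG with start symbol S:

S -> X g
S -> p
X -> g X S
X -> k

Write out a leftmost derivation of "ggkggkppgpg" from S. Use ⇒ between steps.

S ⇒ Xg   [S -> X g]
Xg ⇒ gXSg   [X -> g X S]
gXSg ⇒ ggXSSg   [X -> g X S]
ggXSSg ⇒ ggkSSg   [X -> k]
ggkSSg ⇒ ggkXgSg   [S -> X g]
ggkXgSg ⇒ ggkgXSgSg   [X -> g X S]
ggkgXSgSg ⇒ ggkggXSSgSg   [X -> g X S]
ggkggXSSgSg ⇒ ggkggkSSgSg   [X -> k]
ggkggkSSgSg ⇒ ggkggkpSgSg   [S -> p]
ggkggkpSgSg ⇒ ggkggkppgSg   [S -> p]
ggkggkppgSg ⇒ ggkggkppgpg   [S -> p]

S ⇒ Xg ⇒ gXSg ⇒ ggXSSg ⇒ ggkSSg ⇒ ggkXgSg ⇒ ggkgXSgSg ⇒ ggkggXSSgSg ⇒ ggkggkSSgSg ⇒ ggkggkpSgSg ⇒ ggkggkppgSg ⇒ ggkggkppgpg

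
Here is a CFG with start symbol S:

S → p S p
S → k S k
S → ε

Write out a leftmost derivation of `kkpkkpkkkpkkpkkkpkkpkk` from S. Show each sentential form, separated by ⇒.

S ⇒ kSk ⇒ kkSkk ⇒ kkpSpkk ⇒ kkpkSkpkk ⇒ kkpkkSkkpkk ⇒ kkpkkpSpkkpkk ⇒ kkpkkpkSkpkkpkk ⇒ kkpkkpkkSkkpkkpkk ⇒ kkpkkpkkkSkkkpkkpkk ⇒ kkpkkpkkkpSpkkkpkkpkk ⇒ kkpkkpkkkpkSkpkkkpkkpkk ⇒ kkpkkpkkkpkkpkkkpkkpkk

S ⇒ kSk   [S → k S k]
kSk ⇒ kkSkk   [S → k S k]
kkSkk ⇒ kkpSpkk   [S → p S p]
kkpSpkk ⇒ kkpkSkpkk   [S → k S k]
kkpkSkpkk ⇒ kkpkkSkkpkk   [S → k S k]
kkpkkSkkpkk ⇒ kkpkkpSpkkpkk   [S → p S p]
kkpkkpSpkkpkk ⇒ kkpkkpkSkpkkpkk   [S → k S k]
kkpkkpkSkpkkpkk ⇒ kkpkkpkkSkkpkkpkk   [S → k S k]
kkpkkpkkSkkpkkpkk ⇒ kkpkkpkkkSkkkpkkpkk   [S → k S k]
kkpkkpkkkSkkkpkkpkk ⇒ kkpkkpkkkpSpkkkpkkpkk   [S → p S p]
kkpkkpkkkpSpkkkpkkpkk ⇒ kkpkkpkkkpkSkpkkkpkkpkk   [S → k S k]
kkpkkpkkkpkSkpkkkpkkpkk ⇒ kkpkkpkkkpkkpkkkpkkpkk   [S → ε]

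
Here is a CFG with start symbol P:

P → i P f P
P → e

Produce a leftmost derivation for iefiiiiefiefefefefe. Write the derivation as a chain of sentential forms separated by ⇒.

P ⇒ iPfP   [P → i P f P]
iPfP ⇒ iefP   [P → e]
iefP ⇒ iefiPfP   [P → i P f P]
iefiPfP ⇒ iefiiPfPfP   [P → i P f P]
iefiiPfPfP ⇒ iefiiiPfPfPfP   [P → i P f P]
iefiiiPfPfPfP ⇒ iefiiiiPfPfPfPfP   [P → i P f P]
iefiiiiPfPfPfPfP ⇒ iefiiiiefPfPfPfP   [P → e]
iefiiiiefPfPfPfP ⇒ iefiiiiefiPfPfPfPfP   [P → i P f P]
iefiiiiefiPfPfPfPfP ⇒ iefiiiiefiefPfPfPfP   [P → e]
iefiiiiefiefPfPfPfP ⇒ iefiiiiefiefefPfPfP   [P → e]
iefiiiiefiefefPfPfP ⇒ iefiiiiefiefefefPfP   [P → e]
iefiiiiefiefefefPfP ⇒ iefiiiiefiefefefefP   [P → e]
iefiiiiefiefefefefP ⇒ iefiiiiefiefefefefe   [P → e]

P ⇒ iPfP ⇒ iefP ⇒ iefiPfP ⇒ iefiiPfPfP ⇒ iefiiiPfPfPfP ⇒ iefiiiiPfPfPfPfP ⇒ iefiiiiefPfPfPfP ⇒ iefiiiiefiPfPfPfPfP ⇒ iefiiiiefiefPfPfPfP ⇒ iefiiiiefiefefPfPfP ⇒ iefiiiiefiefefefPfP ⇒ iefiiiiefiefefefefP ⇒ iefiiiiefiefefefefe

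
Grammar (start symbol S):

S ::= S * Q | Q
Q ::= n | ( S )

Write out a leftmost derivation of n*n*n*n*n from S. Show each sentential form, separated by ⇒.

S ⇒ S*Q   [S ::= S * Q]
S*Q ⇒ S*Q*Q   [S ::= S * Q]
S*Q*Q ⇒ S*Q*Q*Q   [S ::= S * Q]
S*Q*Q*Q ⇒ S*Q*Q*Q*Q   [S ::= S * Q]
S*Q*Q*Q*Q ⇒ Q*Q*Q*Q*Q   [S ::= Q]
Q*Q*Q*Q*Q ⇒ n*Q*Q*Q*Q   [Q ::= n]
n*Q*Q*Q*Q ⇒ n*n*Q*Q*Q   [Q ::= n]
n*n*Q*Q*Q ⇒ n*n*n*Q*Q   [Q ::= n]
n*n*n*Q*Q ⇒ n*n*n*n*Q   [Q ::= n]
n*n*n*n*Q ⇒ n*n*n*n*n   [Q ::= n]

S ⇒ S*Q ⇒ S*Q*Q ⇒ S*Q*Q*Q ⇒ S*Q*Q*Q*Q ⇒ Q*Q*Q*Q*Q ⇒ n*Q*Q*Q*Q ⇒ n*n*Q*Q*Q ⇒ n*n*n*Q*Q ⇒ n*n*n*n*Q ⇒ n*n*n*n*n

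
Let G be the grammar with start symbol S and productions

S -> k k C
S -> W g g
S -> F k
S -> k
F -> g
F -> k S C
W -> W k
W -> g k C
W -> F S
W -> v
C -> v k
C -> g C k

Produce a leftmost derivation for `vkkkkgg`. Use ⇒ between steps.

S ⇒ Wgg ⇒ Wkgg ⇒ Wkkgg ⇒ Wkkkgg ⇒ Wkkkkgg ⇒ vkkkkgg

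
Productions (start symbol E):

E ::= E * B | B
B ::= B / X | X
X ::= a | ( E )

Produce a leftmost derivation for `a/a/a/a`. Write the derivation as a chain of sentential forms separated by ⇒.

E ⇒ B ⇒ B/X ⇒ B/X/X ⇒ B/X/X/X ⇒ X/X/X/X ⇒ a/X/X/X ⇒ a/a/X/X ⇒ a/a/a/X ⇒ a/a/a/a

E ⇒ B   [E ::= B]
B ⇒ B/X   [B ::= B / X]
B/X ⇒ B/X/X   [B ::= B / X]
B/X/X ⇒ B/X/X/X   [B ::= B / X]
B/X/X/X ⇒ X/X/X/X   [B ::= X]
X/X/X/X ⇒ a/X/X/X   [X ::= a]
a/X/X/X ⇒ a/a/X/X   [X ::= a]
a/a/X/X ⇒ a/a/a/X   [X ::= a]
a/a/a/X ⇒ a/a/a/a   [X ::= a]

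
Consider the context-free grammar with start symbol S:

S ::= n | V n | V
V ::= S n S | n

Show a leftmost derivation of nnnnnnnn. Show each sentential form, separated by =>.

S=>V=>SnS=>VnS=>SnSnS=>VnnSnS=>SnSnnSnS=>nnSnnSnS=>nnnnnSnS=>nnnnnnnS=>nnnnnnnn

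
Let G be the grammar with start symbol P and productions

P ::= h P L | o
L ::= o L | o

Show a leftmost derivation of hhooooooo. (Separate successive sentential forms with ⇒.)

P⇒hPL⇒hhPLL⇒hhoLL⇒hhooL⇒hhoooL⇒hhooooL⇒hhoooooL⇒hhooooooL⇒hhooooooo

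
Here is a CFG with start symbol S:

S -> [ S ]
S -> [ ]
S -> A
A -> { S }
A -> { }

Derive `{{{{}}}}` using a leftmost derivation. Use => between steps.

S => A   [S -> A]
A => {S}   [A -> { S }]
{S} => {A}   [S -> A]
{A} => {{S}}   [A -> { S }]
{{S}} => {{A}}   [S -> A]
{{A}} => {{{S}}}   [A -> { S }]
{{{S}}} => {{{A}}}   [S -> A]
{{{A}}} => {{{{}}}}   [A -> { }]

S => A => {S} => {A} => {{S}} => {{A}} => {{{S}}} => {{{A}}} => {{{{}}}}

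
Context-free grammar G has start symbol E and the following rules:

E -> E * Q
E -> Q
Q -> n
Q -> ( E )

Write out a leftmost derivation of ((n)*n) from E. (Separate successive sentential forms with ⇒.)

E⇒Q⇒(E)⇒(E*Q)⇒(Q*Q)⇒((E)*Q)⇒((Q)*Q)⇒((n)*Q)⇒((n)*n)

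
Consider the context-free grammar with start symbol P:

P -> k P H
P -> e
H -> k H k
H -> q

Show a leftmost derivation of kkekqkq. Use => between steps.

P => kPH   [P -> k P H]
kPH => kkPHH   [P -> k P H]
kkPHH => kkeHH   [P -> e]
kkeHH => kkekHkH   [H -> k H k]
kkekHkH => kkekqkH   [H -> q]
kkekqkH => kkekqkq   [H -> q]

P=>kPH=>kkPHH=>kkeHH=>kkekHkH=>kkekqkH=>kkekqkq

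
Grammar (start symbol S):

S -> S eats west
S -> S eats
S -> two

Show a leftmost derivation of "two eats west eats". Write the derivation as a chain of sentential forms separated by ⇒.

S ⇒ S eats   [S -> S eats]
S eats ⇒ S eats west eats   [S -> S eats west]
S eats west eats ⇒ two eats west eats   [S -> two]

S ⇒ S eats ⇒ S eats west eats ⇒ two eats west eats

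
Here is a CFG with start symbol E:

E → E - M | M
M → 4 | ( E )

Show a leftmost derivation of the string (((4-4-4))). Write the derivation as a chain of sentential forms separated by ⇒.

E ⇒ M ⇒ (E) ⇒ (M) ⇒ ((E)) ⇒ ((M)) ⇒ (((E))) ⇒ (((E-M))) ⇒ (((E-M-M))) ⇒ (((M-M-M))) ⇒ (((4-M-M))) ⇒ (((4-4-M))) ⇒ (((4-4-4)))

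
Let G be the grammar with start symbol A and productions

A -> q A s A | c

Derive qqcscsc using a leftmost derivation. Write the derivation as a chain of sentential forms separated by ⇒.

A ⇒ qAsA ⇒ qqAsAsA ⇒ qqcsAsA ⇒ qqcscsA ⇒ qqcscsc

A ⇒ qAsA   [A -> q A s A]
qAsA ⇒ qqAsAsA   [A -> q A s A]
qqAsAsA ⇒ qqcsAsA   [A -> c]
qqcsAsA ⇒ qqcscsA   [A -> c]
qqcscsA ⇒ qqcscsc   [A -> c]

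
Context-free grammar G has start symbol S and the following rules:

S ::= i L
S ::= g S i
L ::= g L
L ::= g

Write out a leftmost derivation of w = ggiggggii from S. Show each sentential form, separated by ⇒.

S⇒gSi⇒ggSii⇒ggiLii⇒ggigLii⇒ggiggLii⇒ggigggLii⇒ggiggggii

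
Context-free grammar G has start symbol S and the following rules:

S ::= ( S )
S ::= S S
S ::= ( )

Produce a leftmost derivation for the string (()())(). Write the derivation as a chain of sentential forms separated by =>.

S => SS   [S ::= S S]
SS => (S)S   [S ::= ( S )]
(S)S => (SS)S   [S ::= S S]
(SS)S => (()S)S   [S ::= ( )]
(()S)S => (()())S   [S ::= ( )]
(()())S => (()())()   [S ::= ( )]

S=>SS=>(S)S=>(SS)S=>(()S)S=>(()())S=>(()())()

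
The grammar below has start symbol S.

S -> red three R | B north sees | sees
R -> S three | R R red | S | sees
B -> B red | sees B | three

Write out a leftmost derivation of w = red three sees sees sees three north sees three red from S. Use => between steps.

S => red three R => red three R R red => red three sees R red => red three sees S three red => red three sees B north sees three red => red three sees sees B north sees three red => red three sees sees sees B north sees three red => red three sees sees sees three north sees three red

S => red three R   [S -> red three R]
red three R => red three R R red   [R -> R R red]
red three R R red => red three sees R red   [R -> sees]
red three sees R red => red three sees S three red   [R -> S three]
red three sees S three red => red three sees B north sees three red   [S -> B north sees]
red three sees B north sees three red => red three sees sees B north sees three red   [B -> sees B]
red three sees sees B north sees three red => red three sees sees sees B north sees three red   [B -> sees B]
red three sees sees sees B north sees three red => red three sees sees sees three north sees three red   [B -> three]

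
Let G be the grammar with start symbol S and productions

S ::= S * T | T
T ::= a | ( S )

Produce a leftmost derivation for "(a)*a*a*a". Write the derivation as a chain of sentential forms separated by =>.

S=>S*T=>S*T*T=>S*T*T*T=>T*T*T*T=>(S)*T*T*T=>(T)*T*T*T=>(a)*T*T*T=>(a)*a*T*T=>(a)*a*a*T=>(a)*a*a*a

S => S*T   [S ::= S * T]
S*T => S*T*T   [S ::= S * T]
S*T*T => S*T*T*T   [S ::= S * T]
S*T*T*T => T*T*T*T   [S ::= T]
T*T*T*T => (S)*T*T*T   [T ::= ( S )]
(S)*T*T*T => (T)*T*T*T   [S ::= T]
(T)*T*T*T => (a)*T*T*T   [T ::= a]
(a)*T*T*T => (a)*a*T*T   [T ::= a]
(a)*a*T*T => (a)*a*a*T   [T ::= a]
(a)*a*a*T => (a)*a*a*a   [T ::= a]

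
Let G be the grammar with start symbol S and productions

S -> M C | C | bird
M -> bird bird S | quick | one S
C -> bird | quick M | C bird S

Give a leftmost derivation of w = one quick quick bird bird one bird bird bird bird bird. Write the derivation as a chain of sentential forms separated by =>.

S => M C   [S -> M C]
M C => one S C   [M -> one S]
one S C => one M C C   [S -> M C]
one M C C => one quick C C   [M -> quick]
one quick C C => one quick quick M C   [C -> quick M]
one quick quick M C => one quick quick bird bird S C   [M -> bird bird S]
one quick quick bird bird S C => one quick quick bird bird M C C   [S -> M C]
one quick quick bird bird M C C => one quick quick bird bird one S C C   [M -> one S]
one quick quick bird bird one S C C => one quick quick bird bird one C C C   [S -> C]
one quick quick bird bird one C C C => one quick quick bird bird one bird C C   [C -> bird]
one quick quick bird bird one bird C C => one quick quick bird bird one bird C bird S C   [C -> C bird S]
one quick quick bird bird one bird C bird S C => one quick quick bird bird one bird bird bird S C   [C -> bird]
one quick quick bird bird one bird bird bird S C => one quick quick bird bird one bird bird bird bird C   [S -> bird]
one quick quick bird bird one bird bird bird bird C => one quick quick bird bird one bird bird bird bird bird   [C -> bird]

S => M C => one S C => one M C C => one quick C C => one quick quick M C => one quick quick bird bird S C => one quick quick bird bird M C C => one quick quick bird bird one S C C => one quick quick bird bird one C C C => one quick quick bird bird one bird C C => one quick quick bird bird one bird C bird S C => one quick quick bird bird one bird bird bird S C => one quick quick bird bird one bird bird bird bird C => one quick quick bird bird one bird bird bird bird bird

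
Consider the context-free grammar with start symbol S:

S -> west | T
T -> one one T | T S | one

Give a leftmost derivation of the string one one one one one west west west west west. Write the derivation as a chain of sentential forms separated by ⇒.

S ⇒ T ⇒ T S ⇒ T S S ⇒ one one T S S ⇒ one one T S S S ⇒ one one T S S S S ⇒ one one T S S S S S ⇒ one one one one T S S S S S ⇒ one one one one one S S S S S ⇒ one one one one one west S S S S ⇒ one one one one one west west S S S ⇒ one one one one one west west west S S ⇒ one one one one one west west west west S ⇒ one one one one one west west west west west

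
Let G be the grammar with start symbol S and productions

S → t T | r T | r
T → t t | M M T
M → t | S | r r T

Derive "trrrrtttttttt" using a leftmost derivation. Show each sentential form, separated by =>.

S => tT => tMMT => trrTMT => trrMMTMT => trrrrTMTMT => trrrrttMTMT => trrrrtttTMT => trrrrtttttMT => trrrrttttttT => trrrrtttttttt

S => tT   [S → t T]
tT => tMMT   [T → M M T]
tMMT => trrTMT   [M → r r T]
trrTMT => trrMMTMT   [T → M M T]
trrMMTMT => trrrrTMTMT   [M → r r T]
trrrrTMTMT => trrrrttMTMT   [T → t t]
trrrrttMTMT => trrrrtttTMT   [M → t]
trrrrtttTMT => trrrrtttttMT   [T → t t]
trrrrtttttMT => trrrrttttttT   [M → t]
trrrrttttttT => trrrrtttttttt   [T → t t]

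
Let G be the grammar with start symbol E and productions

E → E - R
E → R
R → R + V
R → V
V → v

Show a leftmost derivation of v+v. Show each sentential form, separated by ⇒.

E ⇒ R ⇒ R+V ⇒ V+V ⇒ v+V ⇒ v+v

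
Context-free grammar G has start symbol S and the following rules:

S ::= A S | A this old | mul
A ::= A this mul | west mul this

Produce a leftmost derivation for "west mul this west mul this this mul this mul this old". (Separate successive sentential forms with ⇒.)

S ⇒ A S   [S ::= A S]
A S ⇒ west mul this S   [A ::= west mul this]
west mul this S ⇒ west mul this A this old   [S ::= A this old]
west mul this A this old ⇒ west mul this A this mul this old   [A ::= A this mul]
west mul this A this mul this old ⇒ west mul this A this mul this mul this old   [A ::= A this mul]
west mul this A this mul this mul this old ⇒ west mul this west mul this this mul this mul this old   [A ::= west mul this]

S ⇒ A S ⇒ west mul this S ⇒ west mul this A this old ⇒ west mul this A this mul this old ⇒ west mul this A this mul this mul this old ⇒ west mul this west mul this this mul this mul this old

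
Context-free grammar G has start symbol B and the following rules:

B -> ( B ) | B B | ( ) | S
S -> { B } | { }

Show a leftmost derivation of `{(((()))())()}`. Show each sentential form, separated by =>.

B => S => {B} => {BB} => {(B)B} => {(BB)B} => {((B)B)B} => {(((B))B)B} => {(((()))B)B} => {(((()))())B} => {(((()))())()}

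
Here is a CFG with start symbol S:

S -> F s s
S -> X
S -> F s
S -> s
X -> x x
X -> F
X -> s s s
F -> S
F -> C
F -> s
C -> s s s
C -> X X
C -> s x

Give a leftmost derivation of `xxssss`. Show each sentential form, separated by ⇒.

S ⇒ Fs ⇒ Cs ⇒ XXs ⇒ xxXs ⇒ xxssss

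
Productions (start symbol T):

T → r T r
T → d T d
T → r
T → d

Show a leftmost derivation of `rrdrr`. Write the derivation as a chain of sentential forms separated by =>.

T => rTr   [T → r T r]
rTr => rrTrr   [T → r T r]
rrTrr => rrdrr   [T → d]

T => rTr => rrTrr => rrdrr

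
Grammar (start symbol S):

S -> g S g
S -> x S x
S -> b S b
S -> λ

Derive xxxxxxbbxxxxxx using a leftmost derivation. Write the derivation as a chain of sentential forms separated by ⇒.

S ⇒ xSx   [S -> x S x]
xSx ⇒ xxSxx   [S -> x S x]
xxSxx ⇒ xxxSxxx   [S -> x S x]
xxxSxxx ⇒ xxxxSxxxx   [S -> x S x]
xxxxSxxxx ⇒ xxxxxSxxxxx   [S -> x S x]
xxxxxSxxxxx ⇒ xxxxxxSxxxxxx   [S -> x S x]
xxxxxxSxxxxxx ⇒ xxxxxxbSbxxxxxx   [S -> b S b]
xxxxxxbSbxxxxxx ⇒ xxxxxxbbxxxxxx   [S -> λ]

S ⇒ xSx ⇒ xxSxx ⇒ xxxSxxx ⇒ xxxxSxxxx ⇒ xxxxxSxxxxx ⇒ xxxxxxSxxxxxx ⇒ xxxxxxbSbxxxxxx ⇒ xxxxxxbbxxxxxx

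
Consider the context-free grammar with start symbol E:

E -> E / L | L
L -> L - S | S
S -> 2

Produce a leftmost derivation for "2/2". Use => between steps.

E => E/L   [E -> E / L]
E/L => L/L   [E -> L]
L/L => S/L   [L -> S]
S/L => 2/L   [S -> 2]
2/L => 2/S   [L -> S]
2/S => 2/2   [S -> 2]

E => E/L => L/L => S/L => 2/L => 2/S => 2/2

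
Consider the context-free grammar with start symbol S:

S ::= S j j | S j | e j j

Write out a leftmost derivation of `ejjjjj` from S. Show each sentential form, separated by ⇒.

S ⇒ Sj ⇒ Sjjj ⇒ ejjjjj

S ⇒ Sj   [S ::= S j]
Sj ⇒ Sjjj   [S ::= S j j]
Sjjj ⇒ ejjjjj   [S ::= e j j]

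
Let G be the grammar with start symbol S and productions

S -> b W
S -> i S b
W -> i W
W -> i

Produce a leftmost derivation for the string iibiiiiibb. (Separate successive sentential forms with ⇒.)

S ⇒ iSb   [S -> i S b]
iSb ⇒ iiSbb   [S -> i S b]
iiSbb ⇒ iibWbb   [S -> b W]
iibWbb ⇒ iibiWbb   [W -> i W]
iibiWbb ⇒ iibiiWbb   [W -> i W]
iibiiWbb ⇒ iibiiiWbb   [W -> i W]
iibiiiWbb ⇒ iibiiiiWbb   [W -> i W]
iibiiiiWbb ⇒ iibiiiiibb   [W -> i]

S ⇒ iSb ⇒ iiSbb ⇒ iibWbb ⇒ iibiWbb ⇒ iibiiWbb ⇒ iibiiiWbb ⇒ iibiiiiWbb ⇒ iibiiiiibb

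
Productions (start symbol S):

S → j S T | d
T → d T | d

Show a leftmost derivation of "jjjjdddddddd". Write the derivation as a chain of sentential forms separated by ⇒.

S ⇒ jST ⇒ jjSTT ⇒ jjjSTTT ⇒ jjjjSTTTT ⇒ jjjjdTTTT ⇒ jjjjddTTT ⇒ jjjjdddTT ⇒ jjjjddddTT ⇒ jjjjdddddTT ⇒ jjjjddddddTT ⇒ jjjjdddddddT ⇒ jjjjdddddddd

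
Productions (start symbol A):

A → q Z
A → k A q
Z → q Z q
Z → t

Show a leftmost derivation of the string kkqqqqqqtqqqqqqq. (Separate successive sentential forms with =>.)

A => kAq => kkAqq => kkqZqq => kkqqZqqq => kkqqqZqqqq => kkqqqqZqqqqq => kkqqqqqZqqqqqq => kkqqqqqqZqqqqqqq => kkqqqqqqtqqqqqqq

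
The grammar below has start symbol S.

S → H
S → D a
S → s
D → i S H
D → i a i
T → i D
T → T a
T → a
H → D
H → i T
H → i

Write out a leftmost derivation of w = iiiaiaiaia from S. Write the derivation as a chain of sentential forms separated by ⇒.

S ⇒ H   [S → H]
H ⇒ D   [H → D]
D ⇒ iSH   [D → i S H]
iSH ⇒ iDaH   [S → D a]
iDaH ⇒ iiSHaH   [D → i S H]
iiSHaH ⇒ iiHHaH   [S → H]
iiHHaH ⇒ iiiTHaH   [H → i T]
iiiTHaH ⇒ iiiaHaH   [T → a]
iiiaHaH ⇒ iiiaDaH   [H → D]
iiiaDaH ⇒ iiiaiaiaH   [D → i a i]
iiiaiaiaH ⇒ iiiaiaiaiT   [H → i T]
iiiaiaiaiT ⇒ iiiaiaiaia   [T → a]

S ⇒ H ⇒ D ⇒ iSH ⇒ iDaH ⇒ iiSHaH ⇒ iiHHaH ⇒ iiiTHaH ⇒ iiiaHaH ⇒ iiiaDaH ⇒ iiiaiaiaH ⇒ iiiaiaiaiT ⇒ iiiaiaiaia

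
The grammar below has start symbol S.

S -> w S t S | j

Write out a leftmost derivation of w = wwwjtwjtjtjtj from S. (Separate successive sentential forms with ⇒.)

S ⇒ wStS ⇒ wwStStS ⇒ wwwStStStS ⇒ wwwjtStStS ⇒ wwwjtwStStStS ⇒ wwwjtwjtStStS ⇒ wwwjtwjtjtStS ⇒ wwwjtwjtjtjtS ⇒ wwwjtwjtjtjtj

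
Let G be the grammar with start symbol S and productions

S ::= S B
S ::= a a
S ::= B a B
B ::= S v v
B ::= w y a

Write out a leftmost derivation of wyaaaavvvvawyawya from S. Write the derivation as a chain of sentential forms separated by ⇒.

S ⇒ SB ⇒ BaBB ⇒ SvvaBB ⇒ BaBvvaBB ⇒ wyaaBvvaBB ⇒ wyaaSvvvvaBB ⇒ wyaaaavvvvaBB ⇒ wyaaaavvvvawyaB ⇒ wyaaaavvvvawyawya

S ⇒ SB   [S ::= S B]
SB ⇒ BaBB   [S ::= B a B]
BaBB ⇒ SvvaBB   [B ::= S v v]
SvvaBB ⇒ BaBvvaBB   [S ::= B a B]
BaBvvaBB ⇒ wyaaBvvaBB   [B ::= w y a]
wyaaBvvaBB ⇒ wyaaSvvvvaBB   [B ::= S v v]
wyaaSvvvvaBB ⇒ wyaaaavvvvaBB   [S ::= a a]
wyaaaavvvvaBB ⇒ wyaaaavvvvawyaB   [B ::= w y a]
wyaaaavvvvawyaB ⇒ wyaaaavvvvawyawya   [B ::= w y a]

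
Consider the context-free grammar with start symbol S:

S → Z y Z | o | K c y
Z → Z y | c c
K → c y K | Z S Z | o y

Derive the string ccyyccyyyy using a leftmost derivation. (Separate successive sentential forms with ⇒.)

S⇒ZyZ⇒ZyyZ⇒ccyyZ⇒ccyyZy⇒ccyyZyy⇒ccyyZyyy⇒ccyyZyyyy⇒ccyyccyyyy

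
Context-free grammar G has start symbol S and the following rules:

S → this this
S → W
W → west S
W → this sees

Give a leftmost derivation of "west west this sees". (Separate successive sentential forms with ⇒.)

S ⇒ W   [S → W]
W ⇒ west S   [W → west S]
west S ⇒ west W   [S → W]
west W ⇒ west west S   [W → west S]
west west S ⇒ west west W   [S → W]
west west W ⇒ west west this sees   [W → this sees]

S ⇒ W ⇒ west S ⇒ west W ⇒ west west S ⇒ west west W ⇒ west west this sees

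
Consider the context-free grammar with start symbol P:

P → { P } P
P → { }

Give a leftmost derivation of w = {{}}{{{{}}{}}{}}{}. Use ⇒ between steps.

P ⇒ {P}P ⇒ {{}}P ⇒ {{}}{P}P ⇒ {{}}{{P}P}P ⇒ {{}}{{{P}P}P}P ⇒ {{}}{{{{}}P}P}P ⇒ {{}}{{{{}}{}}P}P ⇒ {{}}{{{{}}{}}{}}P ⇒ {{}}{{{{}}{}}{}}{}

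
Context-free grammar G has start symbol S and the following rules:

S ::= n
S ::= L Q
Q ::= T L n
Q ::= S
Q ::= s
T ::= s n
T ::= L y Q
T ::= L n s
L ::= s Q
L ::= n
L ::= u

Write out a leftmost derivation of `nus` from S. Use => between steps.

S => LQ => nQ => nS => nLQ => nuQ => nus

S => LQ   [S ::= L Q]
LQ => nQ   [L ::= n]
nQ => nS   [Q ::= S]
nS => nLQ   [S ::= L Q]
nLQ => nuQ   [L ::= u]
nuQ => nus   [Q ::= s]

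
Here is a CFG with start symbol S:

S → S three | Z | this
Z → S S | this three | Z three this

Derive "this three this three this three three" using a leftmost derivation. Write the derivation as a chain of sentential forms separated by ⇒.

S ⇒ S three ⇒ Z three ⇒ S S three ⇒ Z S three ⇒ S S S three ⇒ Z S S three ⇒ this three S S three ⇒ this three S three S three ⇒ this three this three S three ⇒ this three this three S three three ⇒ this three this three this three three

S ⇒ S three   [S → S three]
S three ⇒ Z three   [S → Z]
Z three ⇒ S S three   [Z → S S]
S S three ⇒ Z S three   [S → Z]
Z S three ⇒ S S S three   [Z → S S]
S S S three ⇒ Z S S three   [S → Z]
Z S S three ⇒ this three S S three   [Z → this three]
this three S S three ⇒ this three S three S three   [S → S three]
this three S three S three ⇒ this three this three S three   [S → this]
this three this three S three ⇒ this three this three S three three   [S → S three]
this three this three S three three ⇒ this three this three this three three   [S → this]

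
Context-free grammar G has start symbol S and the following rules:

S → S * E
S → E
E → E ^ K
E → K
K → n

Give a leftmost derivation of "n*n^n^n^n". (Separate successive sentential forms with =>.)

S => S*E => E*E => K*E => n*E => n*E^K => n*E^K^K => n*E^K^K^K => n*K^K^K^K => n*n^K^K^K => n*n^n^K^K => n*n^n^n^K => n*n^n^n^n

S => S*E   [S → S * E]
S*E => E*E   [S → E]
E*E => K*E   [E → K]
K*E => n*E   [K → n]
n*E => n*E^K   [E → E ^ K]
n*E^K => n*E^K^K   [E → E ^ K]
n*E^K^K => n*E^K^K^K   [E → E ^ K]
n*E^K^K^K => n*K^K^K^K   [E → K]
n*K^K^K^K => n*n^K^K^K   [K → n]
n*n^K^K^K => n*n^n^K^K   [K → n]
n*n^n^K^K => n*n^n^n^K   [K → n]
n*n^n^n^K => n*n^n^n^n   [K → n]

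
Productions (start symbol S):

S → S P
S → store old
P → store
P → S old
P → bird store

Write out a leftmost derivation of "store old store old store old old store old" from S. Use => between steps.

S => S P => store old P => store old S old => store old S P old => store old S P P old => store old store old P P old => store old store old S old P old => store old store old store old old P old => store old store old store old old store old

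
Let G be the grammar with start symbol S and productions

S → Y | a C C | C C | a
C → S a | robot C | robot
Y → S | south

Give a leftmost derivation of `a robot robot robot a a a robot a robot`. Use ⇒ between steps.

S ⇒ C C ⇒ S a C ⇒ a C C a C ⇒ a S a C a C ⇒ a C C a C a C ⇒ a robot C C a C a C ⇒ a robot robot C a C a C ⇒ a robot robot robot C a C a C ⇒ a robot robot robot S a a C a C ⇒ a robot robot robot a a a C a C ⇒ a robot robot robot a a a robot a C ⇒ a robot robot robot a a a robot a robot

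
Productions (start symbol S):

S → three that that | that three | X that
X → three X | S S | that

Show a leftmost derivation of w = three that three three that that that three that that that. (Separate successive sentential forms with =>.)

S => X that => S S that => X that S that => three X that S that => three S S that S that => three that three S that S that => three that three three that that that S that => three that three three that that that three that that that

S => X that   [S → X that]
X that => S S that   [X → S S]
S S that => X that S that   [S → X that]
X that S that => three X that S that   [X → three X]
three X that S that => three S S that S that   [X → S S]
three S S that S that => three that three S that S that   [S → that three]
three that three S that S that => three that three three that that that S that   [S → three that that]
three that three three that that that S that => three that three three that that that three that that that   [S → three that that]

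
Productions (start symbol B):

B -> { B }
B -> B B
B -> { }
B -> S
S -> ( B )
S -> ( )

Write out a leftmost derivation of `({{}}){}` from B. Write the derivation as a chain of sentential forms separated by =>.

B => BB   [B -> B B]
BB => SB   [B -> S]
SB => (B)B   [S -> ( B )]
(B)B => ({B})B   [B -> { B }]
({B})B => ({{}})B   [B -> { }]
({{}})B => ({{}}){}   [B -> { }]

B => BB => SB => (B)B => ({B})B => ({{}})B => ({{}}){}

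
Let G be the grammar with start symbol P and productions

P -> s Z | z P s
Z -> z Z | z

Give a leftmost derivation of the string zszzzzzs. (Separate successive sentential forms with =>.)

P => zPs => zsZs => zszZs => zszzZs => zszzzZs => zszzzzZs => zszzzzzs

P => zPs   [P -> z P s]
zPs => zsZs   [P -> s Z]
zsZs => zszZs   [Z -> z Z]
zszZs => zszzZs   [Z -> z Z]
zszzZs => zszzzZs   [Z -> z Z]
zszzzZs => zszzzzZs   [Z -> z Z]
zszzzzZs => zszzzzzs   [Z -> z]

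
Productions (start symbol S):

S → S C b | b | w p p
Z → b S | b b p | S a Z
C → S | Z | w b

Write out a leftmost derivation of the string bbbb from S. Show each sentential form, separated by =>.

S => SCb   [S → S C b]
SCb => bCb   [S → b]
bCb => bZb   [C → Z]
bZb => bbSb   [Z → b S]
bbSb => bbbb   [S → b]

S => SCb => bCb => bZb => bbSb => bbbb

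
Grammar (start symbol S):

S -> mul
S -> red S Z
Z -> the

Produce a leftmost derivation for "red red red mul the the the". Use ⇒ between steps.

S ⇒ red S Z ⇒ red red S Z Z ⇒ red red red S Z Z Z ⇒ red red red mul Z Z Z ⇒ red red red mul the Z Z ⇒ red red red mul the the Z ⇒ red red red mul the the the

S ⇒ red S Z   [S -> red S Z]
red S Z ⇒ red red S Z Z   [S -> red S Z]
red red S Z Z ⇒ red red red S Z Z Z   [S -> red S Z]
red red red S Z Z Z ⇒ red red red mul Z Z Z   [S -> mul]
red red red mul Z Z Z ⇒ red red red mul the Z Z   [Z -> the]
red red red mul the Z Z ⇒ red red red mul the the Z   [Z -> the]
red red red mul the the Z ⇒ red red red mul the the the   [Z -> the]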